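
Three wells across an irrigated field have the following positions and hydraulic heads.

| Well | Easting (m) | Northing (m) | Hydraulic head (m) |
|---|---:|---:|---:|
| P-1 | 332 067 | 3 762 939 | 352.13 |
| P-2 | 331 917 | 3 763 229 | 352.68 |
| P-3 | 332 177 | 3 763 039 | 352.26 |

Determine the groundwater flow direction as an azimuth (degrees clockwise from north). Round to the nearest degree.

168°

With h = a·x + b·y + c and P-1 as origin, the differences give:
  (-150)·a + 290·b = +0.55
  110·a + 100·b = +0.13
Eliminate b (×100 and ×290, subtract): -46900·a = 17.300 → a = ∂h/∂x = -0.0003689
Back-substitute: b = ∂h/∂y = +0.001706.
Flow direction (−∇h) has components (+0.0003689 E, -0.001706 N).
Azimuth = atan2(E, N) = atan2(+0.0003689, -0.001706) = 167.8° ≈ 168°.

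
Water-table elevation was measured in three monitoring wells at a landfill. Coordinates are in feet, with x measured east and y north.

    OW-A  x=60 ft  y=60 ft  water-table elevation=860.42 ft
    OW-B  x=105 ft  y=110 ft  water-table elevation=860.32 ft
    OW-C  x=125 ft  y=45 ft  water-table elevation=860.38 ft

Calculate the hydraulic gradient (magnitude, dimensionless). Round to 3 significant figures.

0.00149

Taking OW-A as reference: OW-B−OW-A = (45, 50, -0.10); OW-C−OW-A = (65, -15, -0.04).
Solve a·Δx + b·Δy = Δh: det = 45·(-15) − 65·50 = -3925.
∂h/∂x = [(-0.10)·(-15) − (-0.04)·50] / -3925 = -0.0008917
∂h/∂y = [45·(-0.04) − 65·(-0.10)] / -3925 = -0.001197
|∇h| = √(-0.0008917² + -0.001197²) = 0.001493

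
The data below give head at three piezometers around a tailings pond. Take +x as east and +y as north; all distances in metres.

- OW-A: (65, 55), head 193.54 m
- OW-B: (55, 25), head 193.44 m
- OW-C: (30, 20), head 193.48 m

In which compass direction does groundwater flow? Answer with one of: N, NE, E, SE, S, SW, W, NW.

Taking OW-A as reference: OW-B−OW-A = (-10, -30, -0.10); OW-C−OW-A = (-35, -35, -0.06).
Solve a·Δx + b·Δy = Δh: det = (-10)·(-35) − (-35)·(-30) = -700.
∂h/∂x = [(-0.10)·(-35) − (-0.06)·(-30)] / -700 = -0.002429
∂h/∂y = [(-10)·(-0.06) − (-35)·(-0.10)] / -700 = +0.004143
Flow = −∇h = (+0.002429 east, -0.004143 north), which points southeast.

SE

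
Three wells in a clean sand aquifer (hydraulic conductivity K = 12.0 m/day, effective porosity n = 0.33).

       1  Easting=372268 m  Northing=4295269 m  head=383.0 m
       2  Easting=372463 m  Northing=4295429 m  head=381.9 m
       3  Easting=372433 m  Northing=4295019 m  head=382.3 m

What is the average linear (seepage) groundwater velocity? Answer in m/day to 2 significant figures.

Differences from 1: to 2 (Δx, Δy, Δh) = (195, 160, -1.1); to 3 = (165, -250, -0.7).
Determinant of the coordinate differences = 195·(-250) − 165·160 = -75150.
∂h/∂x = [(-1.1)·(-250) − (-0.7)·160] / -75150 = -0.005150
∂h/∂y = [195·(-0.7) − 165·(-1.1)] / -75150 = -0.0005988
|∇h| = √(-0.005150² + -0.0005988²) = 0.005185
Seepage velocity v = K·i/n = 12.0 × 0.005185 / 0.33 = 0.1885 m/day.

0.19 m/day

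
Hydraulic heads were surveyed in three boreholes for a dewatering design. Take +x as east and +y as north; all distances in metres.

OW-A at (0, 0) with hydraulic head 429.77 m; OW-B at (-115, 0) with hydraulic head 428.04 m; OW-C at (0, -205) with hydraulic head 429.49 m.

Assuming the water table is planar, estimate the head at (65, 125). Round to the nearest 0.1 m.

∂h/∂x = (428.04 − 429.77) / (-115 − 0) = +0.01504
∂h/∂y = (429.49 − 429.77) / (-205 − 0) = +0.001366
h(65, 125) = 429.77 + (+0.01504)·(65) + (+0.001366)·(125) = 429.77 +0.978 +0.171 = 430.919 m.

430.9 m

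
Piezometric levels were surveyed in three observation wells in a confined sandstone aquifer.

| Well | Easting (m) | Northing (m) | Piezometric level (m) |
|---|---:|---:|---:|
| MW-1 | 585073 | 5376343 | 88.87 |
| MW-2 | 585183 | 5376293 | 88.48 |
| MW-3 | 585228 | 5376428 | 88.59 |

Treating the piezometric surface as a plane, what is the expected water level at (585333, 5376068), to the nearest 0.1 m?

Three-point gradient (reference MW-1): Δ to MW-2 = (110, -50, -0.39), Δ to MW-3 = (155, 85, -0.28).
∂h/∂x = -0.002757, ∂h/∂y = +0.001734 (det = 17100).
h(585333, 5376068) = 88.87 + (-0.002757)·(260) + (+0.001734)·(-275) = 88.87 -0.717 -0.477 = 87.676 m.

87.7 m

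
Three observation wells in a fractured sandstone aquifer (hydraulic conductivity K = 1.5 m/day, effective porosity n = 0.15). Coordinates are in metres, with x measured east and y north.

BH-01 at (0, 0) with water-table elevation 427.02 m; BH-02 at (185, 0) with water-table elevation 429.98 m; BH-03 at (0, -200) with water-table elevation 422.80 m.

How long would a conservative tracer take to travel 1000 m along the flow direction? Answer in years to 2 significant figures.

∂h/∂x = (429.98 − 427.02) / (185 − 0) = +0.01600
∂h/∂y = (422.80 − 427.02) / (-200 − 0) = +0.02110
|∇h| = √(0.01600² + 0.02110²) = 0.02648
Seepage velocity v = K·i/n = 1.5 × 0.02648 / 0.15 = 0.2648 m/day.
t = 1000 / 0.2648 = 3776 days = 10.3 years.

10 years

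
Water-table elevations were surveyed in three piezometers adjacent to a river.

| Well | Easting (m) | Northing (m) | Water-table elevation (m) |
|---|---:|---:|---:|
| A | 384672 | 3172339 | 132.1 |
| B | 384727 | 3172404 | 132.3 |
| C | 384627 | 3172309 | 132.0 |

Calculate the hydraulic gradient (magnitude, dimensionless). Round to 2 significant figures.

Differences from A: to B (Δx, Δy, Δh) = (55, 65, +0.2); to C = (-45, -30, -0.1).
Determinant of the coordinate differences = 55·(-30) − (-45)·65 = 1275.
∂h/∂x = [(+0.2)·(-30) − (-0.1)·65] / 1275 = +0.0003922
∂h/∂y = [55·(-0.1) − (-45)·(+0.2)] / 1275 = +0.002745
|∇h| = √(0.0003922² + 0.002745²) = 0.002773

0.0028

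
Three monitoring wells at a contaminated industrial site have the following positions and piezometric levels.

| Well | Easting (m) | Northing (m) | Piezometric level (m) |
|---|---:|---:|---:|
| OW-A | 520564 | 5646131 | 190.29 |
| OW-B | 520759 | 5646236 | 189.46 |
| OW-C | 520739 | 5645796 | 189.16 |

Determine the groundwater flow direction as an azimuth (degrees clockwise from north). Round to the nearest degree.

Three-point gradient (reference OW-A): Δ to OW-B = (195, 105, -0.83), Δ to OW-C = (175, -335, -1.13).
∂h/∂x = -0.004740, ∂h/∂y = +0.0008973 (det = -83700).
Flow direction (−∇h) has components (+0.004740 E, -0.0008973 N).
Azimuth = atan2(E, N) = atan2(+0.004740, -0.0008973) = 100.7° ≈ 101°.

101°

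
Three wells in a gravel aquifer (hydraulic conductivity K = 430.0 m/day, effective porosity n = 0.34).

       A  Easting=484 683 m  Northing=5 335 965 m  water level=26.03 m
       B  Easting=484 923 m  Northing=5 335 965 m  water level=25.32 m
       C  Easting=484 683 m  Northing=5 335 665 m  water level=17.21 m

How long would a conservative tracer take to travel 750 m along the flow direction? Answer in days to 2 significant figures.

20 days

∂h/∂x = (25.32 − 26.03) / (484923 − 484683) = -0.002958
∂h/∂y = (17.21 − 26.03) / (5335665 − 5335965) = +0.02940
|∇h| = √(-0.002958² + 0.02940²) = 0.02955
Seepage velocity v = K·i/n = 430.0 × 0.02955 / 0.34 = 37.37 m/day.
t = 750 / 37.37 = 20.07 days.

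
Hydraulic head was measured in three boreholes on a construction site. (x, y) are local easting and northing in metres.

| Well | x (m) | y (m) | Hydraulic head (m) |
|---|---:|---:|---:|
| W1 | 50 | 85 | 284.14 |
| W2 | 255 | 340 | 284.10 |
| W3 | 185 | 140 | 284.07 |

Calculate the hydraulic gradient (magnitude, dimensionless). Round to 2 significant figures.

0.00078

Taking W1 as reference: W2−W1 = (205, 255, -0.04); W3−W1 = (135, 55, -0.07).
Determinant of the coordinate differences = 205·55 − 135·255 = -23150.
∂h/∂x = [(-0.04)·55 − (-0.07)·255] / -23150 = -0.0006760
∂h/∂y = [205·(-0.07) − 135·(-0.04)] / -23150 = +0.0003866
|∇h| = √(-0.0006760² + 0.0003866²) = 0.0007787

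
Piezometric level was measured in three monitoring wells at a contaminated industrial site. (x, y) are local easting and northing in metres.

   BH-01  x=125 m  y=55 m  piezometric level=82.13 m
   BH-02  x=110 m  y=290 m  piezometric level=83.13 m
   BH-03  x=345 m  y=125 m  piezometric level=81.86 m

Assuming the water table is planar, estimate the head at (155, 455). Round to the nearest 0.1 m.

83.7 m

With h = a·x + b·y + c and BH-01 as origin, the differences give:
  (-15)·a + 235·b = +1.00
  220·a + 70·b = -0.27
Eliminate b (×70 and ×235, subtract): -52750·a = 133.450 → a = ∂h/∂x = -0.002530
Back-substitute: b = ∂h/∂y = +0.004094.
h(155, 455) = 82.13 + (-0.002530)·(30) + (+0.004094)·(400) = 82.13 -0.076 +1.638 = 83.692 m.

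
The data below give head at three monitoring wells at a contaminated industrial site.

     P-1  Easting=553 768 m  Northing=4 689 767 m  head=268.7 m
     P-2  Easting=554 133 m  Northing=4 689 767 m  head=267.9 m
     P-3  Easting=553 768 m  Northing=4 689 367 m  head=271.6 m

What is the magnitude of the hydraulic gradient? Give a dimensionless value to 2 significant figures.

0.0076

∂h/∂x = (267.9 − 268.7) / (554133 − 553768) = -0.002192
∂h/∂y = (271.6 − 268.7) / (4689367 − 4689767) = -0.007250
|∇h| = √(-0.002192² + -0.007250²) = 0.007574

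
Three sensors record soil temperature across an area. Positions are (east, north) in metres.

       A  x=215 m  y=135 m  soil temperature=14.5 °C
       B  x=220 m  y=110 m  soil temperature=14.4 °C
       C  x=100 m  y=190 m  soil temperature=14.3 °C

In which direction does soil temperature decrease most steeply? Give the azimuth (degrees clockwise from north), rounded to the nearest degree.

Three-point gradient (reference A): Δ to B = (5, -25, -0.1), Δ to C = (-115, 55, -0.2).
∂T/∂x = +0.004038, ∂T/∂y = +0.004808 (det = -2600).
Steepest decrease is along −∇f: components (-0.004038 E, -0.004808 N).
Azimuth = atan2(-0.004038, -0.004808) = 220.0° ≈ 220°.

220°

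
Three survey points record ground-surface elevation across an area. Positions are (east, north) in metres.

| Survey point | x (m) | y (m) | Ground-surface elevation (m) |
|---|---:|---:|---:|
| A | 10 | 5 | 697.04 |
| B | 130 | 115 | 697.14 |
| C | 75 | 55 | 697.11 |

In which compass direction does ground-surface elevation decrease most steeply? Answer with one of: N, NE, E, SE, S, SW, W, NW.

NW

Taking A as reference: B−A = (120, 110, +0.10); C−A = (65, 50, +0.07).
Solve a·Δx + b·Δy = Δz: det = 120·50 − 65·110 = -1150.
∂z/∂x = [(+0.10)·50 − (+0.07)·110] / -1150 = +0.002348
∂z/∂y = [120·(+0.07) − 65·(+0.10)] / -1150 = -0.001652
Steepest decrease is along −∇f = (-0.002348 E, +0.001652 N) → northwest.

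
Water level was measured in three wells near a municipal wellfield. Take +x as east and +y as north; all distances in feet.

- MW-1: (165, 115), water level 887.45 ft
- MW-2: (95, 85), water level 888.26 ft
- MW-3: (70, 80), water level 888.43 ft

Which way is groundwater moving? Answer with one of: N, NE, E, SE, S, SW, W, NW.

N

With h = a·x + b·y + c and MW-1 as origin, the differences give:
  (-70)·a + (-30)·b = +0.81
  (-95)·a + (-35)·b = +0.98
Eliminate b (×(-35) and ×(-30), subtract): -400·a = 1.050 → a = ∂h/∂x = -0.002625
Back-substitute: b = ∂h/∂y = -0.02088.
Flow = −∇h = (+0.002625 east, +0.02088 north), which points north.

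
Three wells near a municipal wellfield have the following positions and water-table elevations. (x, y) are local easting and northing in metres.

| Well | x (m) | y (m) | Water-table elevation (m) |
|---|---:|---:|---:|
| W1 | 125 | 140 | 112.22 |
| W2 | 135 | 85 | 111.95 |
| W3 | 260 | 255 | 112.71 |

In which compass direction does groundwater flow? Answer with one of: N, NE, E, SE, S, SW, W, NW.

S

Differences from W1: to W2 (Δx, Δy, Δh) = (10, -55, -0.27); to W3 = (135, 115, +0.49).
Solve a·Δx + b·Δy = Δh: det = 10·115 − 135·(-55) = 8575.
∂h/∂x = [(-0.27)·115 − (+0.49)·(-55)] / 8575 = -0.0004781
∂h/∂y = [10·(+0.49) − 135·(-0.27)] / 8575 = +0.004822
Flow = −∇h = (+0.0004781 east, -0.004822 north), which points south.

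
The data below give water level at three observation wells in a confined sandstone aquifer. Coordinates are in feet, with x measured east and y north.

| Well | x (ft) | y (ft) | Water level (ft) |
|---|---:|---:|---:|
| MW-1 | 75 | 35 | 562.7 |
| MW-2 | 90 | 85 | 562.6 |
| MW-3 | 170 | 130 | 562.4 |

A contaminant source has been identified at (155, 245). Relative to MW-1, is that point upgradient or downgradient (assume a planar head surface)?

downgradient

Taking MW-1 as reference: MW-2−MW-1 = (15, 50, -0.1); MW-3−MW-1 = (95, 95, -0.3).
Solve a·Δx + b·Δy = Δh: det = 15·95 − 95·50 = -3325.
∂h/∂x = [(-0.1)·95 − (-0.3)·50] / -3325 = -0.001654
∂h/∂y = [15·(-0.3) − 95·(-0.1)] / -3325 = -0.001504
Head at (155, 245) = 562.7 + (-0.001654)·(80) + (-0.001504)·(210) = 562.25 ft.
That is lower than the 562.7 ft at MW-1, so the point is downgradient.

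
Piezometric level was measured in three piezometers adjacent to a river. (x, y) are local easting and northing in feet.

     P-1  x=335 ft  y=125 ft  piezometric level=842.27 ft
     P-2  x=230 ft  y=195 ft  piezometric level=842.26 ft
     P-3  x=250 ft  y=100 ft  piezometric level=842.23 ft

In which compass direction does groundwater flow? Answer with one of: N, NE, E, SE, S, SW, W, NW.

With h = a·x + b·y + c and P-1 as origin, the differences give:
  (-105)·a + 70·b = -0.01
  (-85)·a + (-25)·b = -0.04
Eliminate b (×(-25) and ×70, subtract): 8575·a = 3.050 → a = ∂h/∂x = +0.0003557
Back-substitute: b = ∂h/∂y = +0.0003907.
Flow = −∇h = (-0.0003557 east, -0.0003907 north), which points southwest.

SW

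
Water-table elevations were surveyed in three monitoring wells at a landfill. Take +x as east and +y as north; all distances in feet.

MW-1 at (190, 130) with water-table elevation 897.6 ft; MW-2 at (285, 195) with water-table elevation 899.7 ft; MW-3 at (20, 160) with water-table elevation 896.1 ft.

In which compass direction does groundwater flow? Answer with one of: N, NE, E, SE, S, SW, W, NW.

Taking MW-1 as reference: MW-2−MW-1 = (95, 65, +2.1); MW-3−MW-1 = (-170, 30, -1.5).
Solve a·Δx + b·Δy = Δh: det = 95·30 − (-170)·65 = 13900.
∂h/∂x = [(+2.1)·30 − (-1.5)·65] / 13900 = +0.01155
∂h/∂y = [95·(-1.5) − (-170)·(+2.1)] / 13900 = +0.01543
Flow = −∇h = (-0.01155 east, -0.01543 north), which points southwest.

SW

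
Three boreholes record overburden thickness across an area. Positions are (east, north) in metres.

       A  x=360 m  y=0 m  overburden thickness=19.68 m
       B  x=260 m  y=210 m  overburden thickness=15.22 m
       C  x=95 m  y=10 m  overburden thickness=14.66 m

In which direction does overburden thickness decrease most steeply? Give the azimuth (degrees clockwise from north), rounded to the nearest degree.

Differences from A: to B (Δx, Δy, Δh) = (-100, 210, -4.46); to C = (-265, 10, -5.02).
Determinant of the coordinate differences = (-100)·10 − (-265)·210 = 54650.
∂d/∂x = [(-4.46)·10 − (-5.02)·210] / 54650 = +0.01847
∂d/∂y = [(-100)·(-5.02) − (-265)·(-4.46)] / 54650 = -0.01244
Steepest decrease is along −∇f: components (-0.01847 E, +0.01244 N).
Azimuth = atan2(-0.01847, +0.01244) = 304.0° ≈ 304°.

304°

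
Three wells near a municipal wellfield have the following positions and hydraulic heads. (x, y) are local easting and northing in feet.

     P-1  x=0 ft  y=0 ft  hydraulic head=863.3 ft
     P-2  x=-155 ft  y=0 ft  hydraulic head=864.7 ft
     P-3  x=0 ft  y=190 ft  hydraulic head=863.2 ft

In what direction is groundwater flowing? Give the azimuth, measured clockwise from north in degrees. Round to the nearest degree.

∂h/∂x = (864.7 − 863.3) / (-155 − 0) = -0.009032
∂h/∂y = (863.2 − 863.3) / (190 − 0) = -0.0005263
Flow direction (−∇h) has components (+0.009032 E, +0.0005263 N).
Azimuth = atan2(E, N) = atan2(+0.009032, +0.0005263) = 86.7° ≈ 087°.

087°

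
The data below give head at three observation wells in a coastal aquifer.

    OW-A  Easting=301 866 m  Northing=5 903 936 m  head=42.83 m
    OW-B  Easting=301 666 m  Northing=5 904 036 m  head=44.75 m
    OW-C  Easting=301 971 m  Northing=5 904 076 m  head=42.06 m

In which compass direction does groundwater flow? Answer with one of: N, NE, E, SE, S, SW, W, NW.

E

Taking OW-A as reference: OW-B−OW-A = (-200, 100, +1.92); OW-C−OW-A = (105, 140, -0.77).
Solve a·Δx + b·Δy = Δh: det = (-200)·140 − 105·100 = -38500.
∂h/∂x = [(+1.92)·140 − (-0.77)·100] / -38500 = -0.008982
∂h/∂y = [(-200)·(-0.77) − 105·(+1.92)] / -38500 = +0.001236
Flow = −∇h = (+0.008982 east, -0.001236 north), which points east.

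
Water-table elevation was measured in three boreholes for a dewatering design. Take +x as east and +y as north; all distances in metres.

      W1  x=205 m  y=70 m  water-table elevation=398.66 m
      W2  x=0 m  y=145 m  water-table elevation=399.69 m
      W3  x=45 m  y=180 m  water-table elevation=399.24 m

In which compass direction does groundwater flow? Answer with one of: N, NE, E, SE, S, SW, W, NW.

Differences from W1: to W2 (Δx, Δy, Δh) = (-205, 75, +1.03); to W3 = (-160, 110, +0.58).
Determinant of the coordinate differences = (-205)·110 − (-160)·75 = -10550.
∂h/∂x = [(+1.03)·110 − (+0.58)·75] / -10550 = -0.006616
∂h/∂y = [(-205)·(+0.58) − (-160)·(+1.03)] / -10550 = -0.004351
Flow = −∇h = (+0.006616 east, +0.004351 north), which points northeast.

NE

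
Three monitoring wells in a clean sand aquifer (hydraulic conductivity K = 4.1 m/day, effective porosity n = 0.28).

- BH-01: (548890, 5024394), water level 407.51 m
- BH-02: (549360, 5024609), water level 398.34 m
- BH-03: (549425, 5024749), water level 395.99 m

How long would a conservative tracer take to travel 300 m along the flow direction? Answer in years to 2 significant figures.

3.1 years

Taking BH-01 as reference: BH-02−BH-01 = (470, 215, -9.17); BH-03−BH-01 = (535, 355, -11.52).
Determinant of the coordinate differences = 470·355 − 535·215 = 51825.
∂h/∂x = [(-9.17)·355 − (-11.52)·215] / 51825 = -0.01502
∂h/∂y = [470·(-11.52) − 535·(-9.17)] / 51825 = -0.009811
|∇h| = √(-0.01502² + -0.009811²) = 0.01794
Seepage velocity v = K·i/n = 4.1 × 0.01794 / 0.28 = 0.2627 m/day.
t = 300 / 0.2627 = 1142 days = 3.13 years.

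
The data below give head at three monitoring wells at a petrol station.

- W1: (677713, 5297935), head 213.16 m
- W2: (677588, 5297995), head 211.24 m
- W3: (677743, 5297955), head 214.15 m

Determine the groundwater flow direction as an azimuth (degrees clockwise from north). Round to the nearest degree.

Differences from W1: to W2 (Δx, Δy, Δh) = (-125, 60, -1.92); to W3 = (30, 20, +0.99).
Determinant of the coordinate differences = (-125)·20 − 30·60 = -4300.
∂h/∂x = [(-1.92)·20 − (+0.99)·60] / -4300 = +0.02274
∂h/∂y = [(-125)·(+0.99) − 30·(-1.92)] / -4300 = +0.01538
Flow direction (−∇h) has components (-0.02274 E, -0.01538 N).
Azimuth = atan2(E, N) = atan2(-0.02274, -0.01538) = 235.9° ≈ 236°.

236°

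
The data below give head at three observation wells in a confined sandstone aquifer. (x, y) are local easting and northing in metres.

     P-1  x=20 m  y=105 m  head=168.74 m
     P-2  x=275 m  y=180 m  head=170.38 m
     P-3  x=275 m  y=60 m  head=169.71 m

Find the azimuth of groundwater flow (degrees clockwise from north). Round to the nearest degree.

221°

With h = a·x + b·y + c and P-1 as origin, the differences give:
  255·a + 75·b = +1.64
  255·a + (-45)·b = +0.97
Eliminate b (×(-45) and ×75, subtract): -30600·a = -146.550 → a = ∂h/∂x = +0.004789
Back-substitute: b = ∂h/∂y = +0.005583.
Flow direction (−∇h) has components (-0.004789 E, -0.005583 N).
Azimuth = atan2(E, N) = atan2(-0.004789, -0.005583) = 220.6° ≈ 221°.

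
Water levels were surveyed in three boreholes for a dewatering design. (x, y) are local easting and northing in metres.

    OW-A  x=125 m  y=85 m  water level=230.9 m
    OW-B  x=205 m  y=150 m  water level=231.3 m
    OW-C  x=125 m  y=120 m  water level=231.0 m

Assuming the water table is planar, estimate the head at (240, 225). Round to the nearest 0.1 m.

231.6 m

With h = a·x + b·y + c and OW-A as origin, the differences give:
  80·a + 65·b = +0.4
  0·a + 35·b = +0.1
Eliminate b (×35 and ×65, subtract): 2800·a = 7.50 → a = ∂h/∂x = +0.002679
Back-substitute: b = ∂h/∂y = +0.002857.
h(240, 225) = 230.9 + (+0.002679)·(115) + (+0.002857)·(140) = 230.9 +0.308 +0.400 = 231.608 m.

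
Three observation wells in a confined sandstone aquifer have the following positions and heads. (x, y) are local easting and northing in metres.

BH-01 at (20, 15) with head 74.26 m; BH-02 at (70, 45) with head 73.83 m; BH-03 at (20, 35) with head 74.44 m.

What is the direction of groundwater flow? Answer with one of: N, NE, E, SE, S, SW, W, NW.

Taking BH-01 as reference: BH-02−BH-01 = (50, 30, -0.43); BH-03−BH-01 = (0, 20, +0.18).
Solve a·Δx + b·Δy = Δh: det = 50·20 − 0·30 = 1000.
∂h/∂x = [(-0.43)·20 − (+0.18)·30] / 1000 = -0.01400
∂h/∂y = [50·(+0.18) − 0·(-0.43)] / 1000 = +0.009000
Flow = −∇h = (+0.01400 east, -0.009000 north), which points southeast.

SE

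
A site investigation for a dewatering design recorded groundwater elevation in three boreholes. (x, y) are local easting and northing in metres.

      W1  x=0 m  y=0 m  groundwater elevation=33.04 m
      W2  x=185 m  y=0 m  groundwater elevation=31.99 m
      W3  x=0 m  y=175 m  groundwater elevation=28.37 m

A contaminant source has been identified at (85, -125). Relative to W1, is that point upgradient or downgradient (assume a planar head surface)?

upgradient

∂h/∂x = (31.99 − 33.04) / (185 − 0) = -0.005676
∂h/∂y = (28.37 − 33.04) / (175 − 0) = -0.02669
Head at (85, -125) = 33.04 + (-0.005676)·(85) + (-0.02669)·(-125) = 35.89 m.
That is higher than the 33.04 m at W1, so the point is upgradient.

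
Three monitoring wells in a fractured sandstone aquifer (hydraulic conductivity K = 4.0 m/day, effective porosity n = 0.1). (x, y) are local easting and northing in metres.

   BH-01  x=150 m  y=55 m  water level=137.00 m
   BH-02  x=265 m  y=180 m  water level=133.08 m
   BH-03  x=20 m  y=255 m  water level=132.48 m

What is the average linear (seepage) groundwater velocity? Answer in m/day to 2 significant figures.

Taking BH-01 as reference: BH-02−BH-01 = (115, 125, -3.92); BH-03−BH-01 = (-130, 200, -4.52).
Solve a·Δx + b·Δy = Δh: det = 115·200 − (-130)·125 = 39250.
∂h/∂x = [(-3.92)·200 − (-4.52)·125] / 39250 = -0.005580
∂h/∂y = [115·(-4.52) − (-130)·(-3.92)] / 39250 = -0.02623
|∇h| = √(-0.005580² + -0.02623²) = 0.02682
Seepage velocity v = K·i/n = 4.0 × 0.02682 / 0.1 = 1.073 m/day.

1.1 m/day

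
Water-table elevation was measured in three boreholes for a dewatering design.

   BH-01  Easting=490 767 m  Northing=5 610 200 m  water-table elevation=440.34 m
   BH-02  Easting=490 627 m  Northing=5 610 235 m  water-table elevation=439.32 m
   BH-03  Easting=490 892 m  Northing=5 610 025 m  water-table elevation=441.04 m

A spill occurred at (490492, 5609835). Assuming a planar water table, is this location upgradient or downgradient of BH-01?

downgradient

Differences from BH-01: to BH-02 (Δx, Δy, Δh) = (-140, 35, -1.02); to BH-03 = (125, -175, +0.70).
Solve a·Δx + b·Δy = Δh: det = (-140)·(-175) − 125·35 = 20125.
∂h/∂x = [(-1.02)·(-175) − (+0.70)·35] / 20125 = +0.007652
∂h/∂y = [(-140)·(+0.70) − 125·(-1.02)] / 20125 = +0.001466
Head at (490492, 5609835) = 440.34 + (+0.007652)·(-275) + (+0.001466)·(-365) = 437.70 m.
That is lower than the 440.34 m at BH-01, so the point is downgradient.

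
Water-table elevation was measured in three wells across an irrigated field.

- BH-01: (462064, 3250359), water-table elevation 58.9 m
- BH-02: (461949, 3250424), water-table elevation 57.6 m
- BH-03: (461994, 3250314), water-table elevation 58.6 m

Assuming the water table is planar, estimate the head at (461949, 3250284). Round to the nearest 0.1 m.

58.4 m

With h = a·x + b·y + c and BH-01 as origin, the differences give:
  (-115)·a + 65·b = -1.3
  (-70)·a + (-45)·b = -0.3
Eliminate b (×(-45) and ×65, subtract): 9725·a = 78.00 → a = ∂h/∂x = +0.008021
Back-substitute: b = ∂h/∂y = -0.005810.
h(461949, 3250284) = 58.9 + (+0.008021)·(-115) + (-0.005810)·(-75) = 58.9 -0.922 +0.436 = 58.413 m.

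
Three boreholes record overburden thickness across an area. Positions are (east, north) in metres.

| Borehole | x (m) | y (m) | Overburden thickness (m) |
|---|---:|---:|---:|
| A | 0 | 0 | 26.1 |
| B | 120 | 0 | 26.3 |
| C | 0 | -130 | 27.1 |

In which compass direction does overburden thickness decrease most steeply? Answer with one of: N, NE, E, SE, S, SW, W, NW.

N

∂d/∂x = (26.3 − 26.1) / (120 − 0) = +0.001667
∂d/∂y = (27.1 − 26.1) / (-130 − 0) = -0.007692
Steepest decrease is along −∇f = (-0.001667 E, +0.007692 N) → north.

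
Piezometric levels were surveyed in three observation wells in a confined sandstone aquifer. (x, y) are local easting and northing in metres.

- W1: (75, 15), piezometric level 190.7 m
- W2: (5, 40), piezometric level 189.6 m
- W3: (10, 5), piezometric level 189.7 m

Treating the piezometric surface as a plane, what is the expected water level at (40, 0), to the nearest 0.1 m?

Three-point gradient (reference W1): Δ to W2 = (-70, 25, -1.1), Δ to W3 = (-65, -10, -1.0).
∂h/∂x = +0.01548, ∂h/∂y = -0.0006452 (det = 2325).
h(40, 0) = 190.7 + (+0.01548)·(-35) + (-0.0006452)·(-15) = 190.7 -0.542 +0.010 = 190.168 m.

190.2 m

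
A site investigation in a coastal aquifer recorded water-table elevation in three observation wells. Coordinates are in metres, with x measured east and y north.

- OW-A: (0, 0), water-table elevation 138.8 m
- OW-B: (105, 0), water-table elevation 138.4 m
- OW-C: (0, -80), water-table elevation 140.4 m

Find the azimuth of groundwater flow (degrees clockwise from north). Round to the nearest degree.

∂h/∂x = (138.4 − 138.8) / (105 − 0) = -0.003810
∂h/∂y = (140.4 − 138.8) / (-80 − 0) = -0.02000
Flow direction (−∇h) has components (+0.003810 E, +0.02000 N).
Azimuth = atan2(E, N) = atan2(+0.003810, +0.02000) = 10.8° ≈ 011°.

011°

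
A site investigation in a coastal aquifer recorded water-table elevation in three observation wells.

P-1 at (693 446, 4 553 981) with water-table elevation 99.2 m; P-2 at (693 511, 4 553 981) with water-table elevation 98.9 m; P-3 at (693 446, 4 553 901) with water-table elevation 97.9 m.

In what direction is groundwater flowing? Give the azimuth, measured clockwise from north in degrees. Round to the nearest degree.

∂h/∂x = (98.9 − 99.2) / (693511 − 693446) = -0.004615
∂h/∂y = (97.9 − 99.2) / (4553901 − 4553981) = +0.01625
Flow direction (−∇h) has components (+0.004615 E, -0.01625 N).
Azimuth = atan2(E, N) = atan2(+0.004615, -0.01625) = 164.1° ≈ 164°.

164°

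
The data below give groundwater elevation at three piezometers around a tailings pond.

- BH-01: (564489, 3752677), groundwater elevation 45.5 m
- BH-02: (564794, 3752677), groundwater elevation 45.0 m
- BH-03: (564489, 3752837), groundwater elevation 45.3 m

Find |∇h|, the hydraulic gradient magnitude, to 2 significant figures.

∂h/∂x = (45.0 − 45.5) / (564794 − 564489) = -0.001639
∂h/∂y = (45.3 − 45.5) / (3752837 − 3752677) = -0.001250
|∇h| = √(-0.001639² + -0.001250²) = 0.002061

0.0021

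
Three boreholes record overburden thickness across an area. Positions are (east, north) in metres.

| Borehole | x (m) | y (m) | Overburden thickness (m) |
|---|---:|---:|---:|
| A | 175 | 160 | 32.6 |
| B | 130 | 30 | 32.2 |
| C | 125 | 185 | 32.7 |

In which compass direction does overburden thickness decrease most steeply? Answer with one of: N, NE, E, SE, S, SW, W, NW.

S

Differences from A: to B (Δx, Δy, Δh) = (-45, -130, -0.4); to C = (-50, 25, +0.1).
Solve a·Δx + b·Δy = Δd: det = (-45)·25 − (-50)·(-130) = -7625.
∂d/∂x = [(-0.4)·25 − (+0.1)·(-130)] / -7625 = -0.0003934
∂d/∂y = [(-45)·(+0.1) − (-50)·(-0.4)] / -7625 = +0.003213
Steepest decrease is along −∇f = (+0.0003934 E, -0.003213 N) → south.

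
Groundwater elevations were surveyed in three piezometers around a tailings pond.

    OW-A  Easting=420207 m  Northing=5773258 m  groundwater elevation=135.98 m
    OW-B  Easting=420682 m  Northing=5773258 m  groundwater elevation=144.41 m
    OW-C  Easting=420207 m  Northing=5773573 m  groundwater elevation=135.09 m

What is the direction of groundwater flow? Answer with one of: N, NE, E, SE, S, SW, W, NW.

W

∂h/∂x = (144.41 − 135.98) / (420682 − 420207) = +0.01775
∂h/∂y = (135.09 − 135.98) / (5773573 − 5773258) = -0.002825
Flow = −∇h = (-0.01775 east, +0.002825 north), which points west.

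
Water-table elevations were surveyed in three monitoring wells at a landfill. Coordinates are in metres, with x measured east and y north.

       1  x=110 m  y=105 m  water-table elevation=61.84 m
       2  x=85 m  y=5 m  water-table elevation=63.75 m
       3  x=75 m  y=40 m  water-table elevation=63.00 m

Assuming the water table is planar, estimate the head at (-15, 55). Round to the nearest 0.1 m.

62.3 m

Taking 1 as reference: 2−1 = (-25, -100, +1.91); 3−1 = (-35, -65, +1.16).
Determinant of the coordinate differences = (-25)·(-65) − (-35)·(-100) = -1875.
∂h/∂x = [(+1.91)·(-65) − (+1.16)·(-100)] / -1875 = +0.004347
∂h/∂y = [(-25)·(+1.16) − (-35)·(+1.91)] / -1875 = -0.02019
h(-15, 55) = 61.84 + (+0.004347)·(-125) + (-0.02019)·(-50) = 61.84 -0.543 +1.009 = 62.306 m.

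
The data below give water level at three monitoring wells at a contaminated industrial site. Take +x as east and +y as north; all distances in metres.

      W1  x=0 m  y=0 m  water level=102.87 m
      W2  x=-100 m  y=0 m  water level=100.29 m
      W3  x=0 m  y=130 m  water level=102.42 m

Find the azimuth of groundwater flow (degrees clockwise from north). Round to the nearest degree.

278°

∂h/∂x = (100.29 − 102.87) / (-100 − 0) = +0.02580
∂h/∂y = (102.42 − 102.87) / (130 − 0) = -0.003462
Flow direction (−∇h) has components (-0.02580 E, +0.003462 N).
Azimuth = atan2(E, N) = atan2(-0.02580, +0.003462) = 277.6° ≈ 278°.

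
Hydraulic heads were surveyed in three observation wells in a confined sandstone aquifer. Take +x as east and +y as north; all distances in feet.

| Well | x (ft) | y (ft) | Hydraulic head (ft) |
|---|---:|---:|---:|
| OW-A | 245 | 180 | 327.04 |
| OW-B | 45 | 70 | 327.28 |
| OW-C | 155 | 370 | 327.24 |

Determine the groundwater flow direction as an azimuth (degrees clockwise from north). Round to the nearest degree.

Differences from OW-A: to OW-B (Δx, Δy, Δh) = (-200, -110, +0.24); to OW-C = (-90, 190, +0.20).
Determinant of the coordinate differences = (-200)·190 − (-90)·(-110) = -47900.
∂h/∂x = [(+0.24)·190 − (+0.20)·(-110)] / -47900 = -0.001411
∂h/∂y = [(-200)·(+0.20) − (-90)·(+0.24)] / -47900 = +0.0003841
Flow direction (−∇h) has components (+0.001411 E, -0.0003841 N).
Azimuth = atan2(E, N) = atan2(+0.001411, -0.0003841) = 105.2° ≈ 105°.

105°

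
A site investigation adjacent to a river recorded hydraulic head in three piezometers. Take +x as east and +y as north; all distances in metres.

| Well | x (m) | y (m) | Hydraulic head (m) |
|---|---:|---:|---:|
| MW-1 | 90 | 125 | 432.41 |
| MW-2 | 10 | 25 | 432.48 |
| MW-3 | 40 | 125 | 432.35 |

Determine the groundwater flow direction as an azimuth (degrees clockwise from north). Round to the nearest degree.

With h = a·x + b·y + c and MW-1 as origin, the differences give:
  (-80)·a + (-100)·b = +0.07
  (-50)·a + 0·b = -0.06
Eliminate b (×0 and ×(-100), subtract): -5000·a = -6.000 → a = ∂h/∂x = +0.001200
Back-substitute: b = ∂h/∂y = -0.001660.
Flow direction (−∇h) has components (-0.001200 E, +0.001660 N).
Azimuth = atan2(E, N) = atan2(-0.001200, +0.001660) = 324.1° ≈ 324°.

324°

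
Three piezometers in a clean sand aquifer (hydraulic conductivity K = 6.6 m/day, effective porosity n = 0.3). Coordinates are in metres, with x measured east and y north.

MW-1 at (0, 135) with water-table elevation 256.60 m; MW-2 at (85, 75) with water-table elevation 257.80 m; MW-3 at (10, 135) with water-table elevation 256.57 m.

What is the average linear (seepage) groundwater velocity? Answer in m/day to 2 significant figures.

0.54 m/day

Differences from MW-1: to MW-2 (Δx, Δy, Δh) = (85, -60, +1.20); to MW-3 = (10, 0, -0.03).
Determinant of the coordinate differences = 85·0 − 10·(-60) = 600.
∂h/∂x = [(+1.20)·0 − (-0.03)·(-60)] / 600 = -0.003000
∂h/∂y = [85·(-0.03) − 10·(+1.20)] / 600 = -0.02425
|∇h| = √(-0.003000² + -0.02425²) = 0.02443
Seepage velocity v = K·i/n = 6.6 × 0.02443 / 0.3 = 0.5375 m/day.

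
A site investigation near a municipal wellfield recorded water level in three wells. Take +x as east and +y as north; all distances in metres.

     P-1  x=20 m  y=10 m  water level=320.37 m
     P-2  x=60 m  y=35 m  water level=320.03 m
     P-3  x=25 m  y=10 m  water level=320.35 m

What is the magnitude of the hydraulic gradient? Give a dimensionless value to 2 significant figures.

With h = a·x + b·y + c and P-1 as origin, the differences give:
  40·a + 25·b = -0.34
  5·a + 0·b = -0.02
Eliminate b (×0 and ×25, subtract): -125·a = 0.500 → a = ∂h/∂x = -0.004000
Back-substitute: b = ∂h/∂y = -0.007200.
|∇h| = √(-0.004000² + -0.007200²) = 0.008237

0.0082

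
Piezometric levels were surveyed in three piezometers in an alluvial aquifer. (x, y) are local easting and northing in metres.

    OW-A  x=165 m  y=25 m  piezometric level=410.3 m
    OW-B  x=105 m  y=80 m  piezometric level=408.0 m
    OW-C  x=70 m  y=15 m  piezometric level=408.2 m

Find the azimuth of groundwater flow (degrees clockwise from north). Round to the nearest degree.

304°

Three-point gradient (reference OW-A): Δ to OW-B = (-60, 55, -2.3), Δ to OW-C = (-95, -10, -2.1).
∂h/∂x = +0.02378, ∂h/∂y = -0.01588 (det = 5825).
Flow direction (−∇h) has components (-0.02378 E, +0.01588 N).
Azimuth = atan2(E, N) = atan2(-0.02378, +0.01588) = 303.7° ≈ 304°.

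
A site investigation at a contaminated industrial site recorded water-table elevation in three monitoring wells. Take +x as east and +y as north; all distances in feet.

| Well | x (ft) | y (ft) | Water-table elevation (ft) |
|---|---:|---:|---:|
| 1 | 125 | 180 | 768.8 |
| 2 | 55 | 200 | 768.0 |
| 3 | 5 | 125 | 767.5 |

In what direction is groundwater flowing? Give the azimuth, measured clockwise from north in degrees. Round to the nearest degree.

Taking 1 as reference: 2−1 = (-70, 20, -0.8); 3−1 = (-120, -55, -1.3).
Determinant of the coordinate differences = (-70)·(-55) − (-120)·20 = 6250.
∂h/∂x = [(-0.8)·(-55) − (-1.3)·20] / 6250 = +0.01120
∂h/∂y = [(-70)·(-1.3) − (-120)·(-0.8)] / 6250 = -0.0008000
Flow direction (−∇h) has components (-0.01120 E, +0.0008000 N).
Azimuth = atan2(E, N) = atan2(-0.01120, +0.0008000) = 274.1° ≈ 274°.

274°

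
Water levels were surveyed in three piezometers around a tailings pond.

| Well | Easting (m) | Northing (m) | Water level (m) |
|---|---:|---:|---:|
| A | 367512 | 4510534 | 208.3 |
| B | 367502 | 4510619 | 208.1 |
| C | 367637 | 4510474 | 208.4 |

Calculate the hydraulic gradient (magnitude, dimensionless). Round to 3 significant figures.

0.00242

Three-point gradient (reference A): Δ to B = (-10, 85, -0.2), Δ to C = (125, -60, +0.1).
∂h/∂x = -0.0003491, ∂h/∂y = -0.002394 (det = -10025).
|∇h| = √(-0.0003491² + -0.002394²) = 0.002419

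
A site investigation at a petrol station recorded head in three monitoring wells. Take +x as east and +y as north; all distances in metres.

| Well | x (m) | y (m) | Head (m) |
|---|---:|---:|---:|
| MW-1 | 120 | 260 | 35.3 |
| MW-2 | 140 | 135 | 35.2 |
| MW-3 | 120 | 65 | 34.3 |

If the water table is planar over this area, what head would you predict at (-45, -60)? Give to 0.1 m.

Three-point gradient (reference MW-1): Δ to MW-2 = (20, -125, -0.1), Δ to MW-3 = (0, -195, -1.0).
∂h/∂x = +0.02705, ∂h/∂y = +0.005128 (det = -3900).
h(-45, -60) = 35.3 + (+0.02705)·(-165) + (+0.005128)·(-320) = 35.3 -4.463 -1.641 = 29.196 m.

29.2 m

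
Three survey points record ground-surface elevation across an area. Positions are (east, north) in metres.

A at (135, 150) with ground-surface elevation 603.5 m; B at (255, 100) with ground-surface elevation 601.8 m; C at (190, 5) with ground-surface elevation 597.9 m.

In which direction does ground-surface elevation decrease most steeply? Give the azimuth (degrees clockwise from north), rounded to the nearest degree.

With z = a·x + b·y + c and A as origin, the differences give:
  120·a + (-50)·b = -1.7
  55·a + (-145)·b = -5.6
Eliminate b (×(-145) and ×(-50), subtract): -14650·a = -33.50 → a = ∂z/∂x = +0.002287
Back-substitute: b = ∂z/∂y = +0.03949.
Steepest decrease is along −∇f: components (-0.002287 E, -0.03949 N).
Azimuth = atan2(-0.002287, -0.03949) = 183.3° ≈ 183°.

183°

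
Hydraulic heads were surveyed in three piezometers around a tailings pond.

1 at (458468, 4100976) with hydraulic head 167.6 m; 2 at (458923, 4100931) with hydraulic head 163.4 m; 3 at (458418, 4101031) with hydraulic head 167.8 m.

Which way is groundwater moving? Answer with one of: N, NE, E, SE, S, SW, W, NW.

NE

With h = a·x + b·y + c and 1 as origin, the differences give:
  455·a + (-45)·b = -4.2
  (-50)·a + 55·b = +0.2
Eliminate b (×55 and ×(-45), subtract): 22775·a = -222.00 → a = ∂h/∂x = -0.009748
Back-substitute: b = ∂h/∂y = -0.005225.
Flow = −∇h = (+0.009748 east, +0.005225 north), which points northeast.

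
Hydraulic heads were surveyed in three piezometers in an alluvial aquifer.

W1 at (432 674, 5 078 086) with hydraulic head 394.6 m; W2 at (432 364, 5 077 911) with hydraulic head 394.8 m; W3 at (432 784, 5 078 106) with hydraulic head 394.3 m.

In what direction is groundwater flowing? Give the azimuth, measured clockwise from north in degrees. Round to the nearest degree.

Taking W1 as reference: W2−W1 = (-310, -175, +0.2); W3−W1 = (110, 20, -0.3).
Determinant of the coordinate differences = (-310)·20 − 110·(-175) = 13050.
∂h/∂x = [(+0.2)·20 − (-0.3)·(-175)] / 13050 = -0.003716
∂h/∂y = [(-310)·(-0.3) − 110·(+0.2)] / 13050 = +0.005441
Flow direction (−∇h) has components (+0.003716 E, -0.005441 N).
Azimuth = atan2(E, N) = atan2(+0.003716, -0.005441) = 145.7° ≈ 146°.

146°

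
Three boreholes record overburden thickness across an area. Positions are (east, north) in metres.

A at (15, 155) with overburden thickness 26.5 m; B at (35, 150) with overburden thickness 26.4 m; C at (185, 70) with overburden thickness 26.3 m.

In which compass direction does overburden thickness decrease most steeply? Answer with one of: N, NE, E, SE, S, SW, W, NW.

NE

With d = a·x + b·y + c and A as origin, the differences give:
  20·a + (-5)·b = -0.1
  170·a + (-85)·b = -0.2
Eliminate b (×(-85) and ×(-5), subtract): -850·a = 7.50 → a = ∂d/∂x = -0.008824
Back-substitute: b = ∂d/∂y = -0.01529.
Steepest decrease is along −∇f = (+0.008824 E, +0.01529 N) → northeast.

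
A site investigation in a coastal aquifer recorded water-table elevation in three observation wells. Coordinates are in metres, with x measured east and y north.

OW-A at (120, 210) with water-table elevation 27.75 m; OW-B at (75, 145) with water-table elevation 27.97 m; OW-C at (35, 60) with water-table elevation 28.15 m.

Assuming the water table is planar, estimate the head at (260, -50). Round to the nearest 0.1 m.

26.8 m

With h = a·x + b·y + c and OW-A as origin, the differences give:
  (-45)·a + (-65)·b = +0.22
  (-85)·a + (-150)·b = +0.40
Eliminate b (×(-150) and ×(-65), subtract): 1225·a = -7.000 → a = ∂h/∂x = -0.005714
Back-substitute: b = ∂h/∂y = +0.0005714.
h(260, -50) = 27.75 + (-0.005714)·(140) + (+0.0005714)·(-260) = 27.75 -0.800 -0.149 = 26.801 m.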